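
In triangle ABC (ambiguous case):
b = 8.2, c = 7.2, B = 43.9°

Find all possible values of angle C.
b/sin(B) = c/sin(C)  ⇒  sin(C) = c·sin(B)/b = 7.2·sin(43.9°)/8.2
sin(43.9°) ≈ 0.693402
sin(C) ≈ 7.2·0.693402/8.2 ≈ 4.99249/8.2 ≈ 0.608841
Candidate 1: C₁ = arcsin(0.608841) ≈ 37.5057°  →  A = 180° − 43.9° − 37.5057° ≈ 98.5943° > 0, valid
Candidate 2: C₂ = 180° − C₁ ≈ 142.494°  →  A = 180° − 43.9° − 142.494° ≈ -6.3943° ≤ 0, not a valid triangle

C = 37.51° (one solution)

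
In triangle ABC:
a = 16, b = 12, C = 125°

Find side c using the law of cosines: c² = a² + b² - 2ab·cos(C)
c² = 16² + 12² − 2·16·12·cos(125°)
cos(125°) ≈ -0.573576
c² ≈ 256 + 144 − 384·(-0.573576) ≈ 400 + 220.253 ≈ 620.253
c ≈ √620.253 ≈ 24.9049

c = 24.9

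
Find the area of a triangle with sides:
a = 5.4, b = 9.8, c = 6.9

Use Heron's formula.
s = (5.4 + 9.8 + 6.9)/2 = 22.1/2 = 11.05
s − a = 5.65, s − b = 1.25, s − c = 4.15
s(s−a)(s−b)(s−c) = 11.05·5.65·1.25·4.15 ≈ 323.869
Area = √323.869 ≈ 17.9963

Area = 18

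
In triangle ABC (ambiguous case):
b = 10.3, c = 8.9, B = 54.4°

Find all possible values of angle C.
b/sin(B) = c/sin(C)  ⇒  sin(C) = c·sin(B)/b = 8.9·sin(54.4°)/10.3
sin(54.4°) ≈ 0.813101
sin(C) ≈ 8.9·0.813101/10.3 ≈ 7.2366/10.3 ≈ 0.702582
Candidate 1: C₁ = arcsin(0.702582) ≈ 44.6345°  →  A = 180° − 54.4° − 44.6345° ≈ 80.9655° > 0, valid
Candidate 2: C₂ = 180° − C₁ ≈ 135.365°  →  A = 180° − 54.4° − 135.365° ≈ -9.7655° ≤ 0, not a valid triangle

C = 44.63° (one solution)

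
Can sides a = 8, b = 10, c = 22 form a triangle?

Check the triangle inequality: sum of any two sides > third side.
a + b vs c: 8 + 10 = 18 ≤ 22  ✗
a + c vs b: 8 + 22 = 30 > 10  ✓
b + c vs a: 10 + 22 = 32 > 8  ✓

No: 8 + 10 = 18 is not > 22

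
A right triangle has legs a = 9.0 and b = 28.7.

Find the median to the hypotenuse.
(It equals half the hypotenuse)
Hypotenuse c = √(a² + b²) = √(81 + 823.69) = √904.69 ≈ 30.0781
Median to hypotenuse = c/2 ≈ 30.0781/2 ≈ 15.039

Median = 15.04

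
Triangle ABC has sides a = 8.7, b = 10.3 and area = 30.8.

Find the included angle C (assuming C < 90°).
Area = ½·a·b·sin(C)  ⇒  sin(C) = 2·Area/(a·b) = 2·30.8/(8.7·10.3) = 61.6/89.61 ≈ 0.687423
C = arcsin(0.687423) ≈ 43.4265° (taking the acute solution since C < 90°)

C = 43.43°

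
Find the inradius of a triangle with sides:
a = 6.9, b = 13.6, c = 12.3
r = Area/s where s is the semi-perimeter.
s = (6.9 + 13.6 + 12.3)/2 = 32.8/2 = 16.4
Area = √(s(s−a)(s−b)(s−c)) = √(16.4·9.5·2.8·4.1) ≈ √1788.58 ≈ 42.2917
r ≈ 42.2917/16.4 ≈ 2.57876

r = 2.579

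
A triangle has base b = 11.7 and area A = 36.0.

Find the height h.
A = ½·b·h  ⇒  h = 2A/b = 2·36.0/11.7 = 72/11.7 ≈ 6.15385

h = 6.154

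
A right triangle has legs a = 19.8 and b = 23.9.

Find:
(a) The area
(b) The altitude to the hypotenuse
(a) The legs are perpendicular, so Area = ½·a·b = ½·19.8·23.9 = ½·473.22 = 236.61
(b) Hypotenuse c = √(a² + b²) = √(392.04 + 571.21) = √963.25 ≈ 31.0363
    Area = ½·c·h_c  ⇒  h_c = 2·Area/c = 473.22/31.0363 ≈ 15.2473

Area = 236.61, h_c = 15.25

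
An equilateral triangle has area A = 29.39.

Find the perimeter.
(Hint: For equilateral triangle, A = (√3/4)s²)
A = (√3/4)s²  ⇒  s² = 4A/√3 = 4·29.39/√3 = 117.56/1.73205 ≈ 67.8733
s ≈ √67.8733 ≈ 8.23853
Perimeter = 3s ≈ 3·8.23853 ≈ 24.7156

Perimeter = 24.72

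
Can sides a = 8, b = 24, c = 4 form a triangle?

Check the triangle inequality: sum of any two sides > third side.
a + b vs c: 8 + 24 = 32 > 4  ✓
a + c vs b: 8 + 4 = 12 ≤ 24  ✗
b + c vs a: 24 + 4 = 28 > 8  ✓

No: 8 + 4 = 12 is not > 24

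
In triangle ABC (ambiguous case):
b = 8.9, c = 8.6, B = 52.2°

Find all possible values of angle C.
b/sin(B) = c/sin(C)  ⇒  sin(C) = c·sin(B)/b = 8.6·sin(52.2°)/8.9
sin(52.2°) ≈ 0.790155
sin(C) ≈ 8.6·0.790155/8.9 ≈ 6.79533/8.9 ≈ 0.763521
Candidate 1: C₁ = arcsin(0.763521) ≈ 49.7756°  →  A = 180° − 52.2° − 49.7756° ≈ 78.0244° > 0, valid
Candidate 2: C₂ = 180° − C₁ ≈ 130.224°  →  A = 180° − 52.2° − 130.224° ≈ -2.4244° ≤ 0, not a valid triangle

C = 49.78° (one solution)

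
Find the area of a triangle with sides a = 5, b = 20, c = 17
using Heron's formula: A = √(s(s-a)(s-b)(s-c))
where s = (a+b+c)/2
s = (5 + 20 + 17)/2 = 42/2 = 21
s − a = 16, s − b = 1, s − c = 4
s(s−a)(s−b)(s−c) = 21·16·1·4 = 1344
Area = √1344 ≈ 36.6606

s = 21.0, Area = 36.66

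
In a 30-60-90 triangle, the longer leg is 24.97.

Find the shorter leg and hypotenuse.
In a 30-60-90 triangle the sides are in ratio 1 : √3 : 2, so short leg = long leg/√3 and hypotenuse = 2·(short leg).
Short leg = 24.97/√3 ≈ 24.97/1.73205 ≈ 14.4164
Hypotenuse = 2·14.4164 ≈ 28.8329

Short leg = 14.42, Hypotenuse = 28.83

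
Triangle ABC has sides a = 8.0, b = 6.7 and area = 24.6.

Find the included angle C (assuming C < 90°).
Area = ½·a·b·sin(C)  ⇒  sin(C) = 2·Area/(a·b) = 2·24.6/(8.0·6.7) = 49.2/53.6 ≈ 0.91791
C = arcsin(0.91791) ≈ 66.6225° (taking the acute solution since C < 90°)

C = 66.62°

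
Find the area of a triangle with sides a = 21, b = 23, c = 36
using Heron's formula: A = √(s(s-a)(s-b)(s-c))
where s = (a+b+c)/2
s = (21 + 23 + 36)/2 = 80/2 = 40
s − a = 19, s − b = 17, s − c = 4
s(s−a)(s−b)(s−c) = 40·19·17·4 = 51680
Area = √51680 ≈ 227.332

s = 40.0, Area = 227.3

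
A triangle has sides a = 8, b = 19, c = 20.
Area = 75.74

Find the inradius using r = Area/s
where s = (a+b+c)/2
s = (8 + 19 + 20)/2 = 47/2 = 23.5
r = Area/s = 75.74/23.5 ≈ 3.22298

r = 3.223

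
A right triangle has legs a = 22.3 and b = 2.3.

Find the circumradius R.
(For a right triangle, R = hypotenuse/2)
Hypotenuse c = √(a² + b²) = √(497.29 + 5.29) = √502.58 ≈ 22.4183
R = c/2 ≈ 22.4183/2 ≈ 11.2091

R = 11.21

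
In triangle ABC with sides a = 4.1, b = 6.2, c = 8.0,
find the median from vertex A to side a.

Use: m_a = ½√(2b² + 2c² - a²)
m_a = ½√(2·6.2² + 2·8.0² − 4.1²) = ½√(2·38.44 + 2·64 − 16.81) = ½√(76.88 + 128 − 16.81) = ½√188.07
√188.07 ≈ 13.7139, so m_a ≈ 6.85693

m_a = 6.857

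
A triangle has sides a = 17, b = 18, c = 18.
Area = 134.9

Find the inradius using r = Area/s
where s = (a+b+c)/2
s = (17 + 18 + 18)/2 = 53/2 = 26.5
r = Area/s = 134.9/26.5 ≈ 5.09057

r = 5.091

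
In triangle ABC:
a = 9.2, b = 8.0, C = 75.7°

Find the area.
Two sides and the included angle (SAS): A = ½·a·b·sin(C) = ½·9.2·8.0·sin(75.7°)
sin(75.7°) ≈ 0.969016
A ≈ ½·73.6·0.969016 = 36.8·0.969016 ≈ 35.6598

Area = 35.66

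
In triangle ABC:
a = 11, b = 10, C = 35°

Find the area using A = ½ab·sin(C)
A = ½·a·b·sin(C) = ½·11·10·sin(35°)
sin(35°) ≈ 0.573576
A ≈ ½·110·0.573576 = 55·0.573576 ≈ 31.5467

Area = 31.55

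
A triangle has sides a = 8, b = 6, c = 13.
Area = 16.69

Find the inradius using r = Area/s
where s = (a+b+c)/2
s = (8 + 6 + 13)/2 = 27/2 = 13.5
r = Area/s = 16.69/13.5 ≈ 1.2363

r = 1.236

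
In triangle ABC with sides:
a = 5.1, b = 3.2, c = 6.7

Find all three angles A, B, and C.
Law of cosines for each angle (a² = 26.01, b² = 10.24, c² = 44.89):
cos(A) = (b² + c² − a²)/(2bc) = (10.24 + 44.89 − 26.01)/(2·3.2·6.7) = 29.12/42.88 ≈ 0.679104  ⇒  A ≈ 47.2263°
cos(B) = (a² + c² − b²)/(2ac) = (26.01 + 44.89 − 10.24)/(2·5.1·6.7) = 60.66/68.34 ≈ 0.887621  ⇒  B ≈ 27.4242°
cos(C) = (a² + b² − c²)/(2ab) = (26.01 + 10.24 − 44.89)/(2·5.1·3.2) = -8.64/32.64 ≈ -0.264706  ⇒  C ≈ 105.349°
Check: A + B + C ≈ 180°

A = 47.23°, B = 27.42°, C = 105.3°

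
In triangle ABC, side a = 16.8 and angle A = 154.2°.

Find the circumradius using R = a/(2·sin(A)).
R = a/(2·sin(A)) = 16.8/(2·sin(154.2°))
sin(154.2°) ≈ 0.435231
R ≈ 16.8/(2·0.435231) = 16.8/0.870462 ≈ 19.3001

R = 19.3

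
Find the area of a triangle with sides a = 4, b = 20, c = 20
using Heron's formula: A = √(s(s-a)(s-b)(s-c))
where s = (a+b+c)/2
s = (4 + 20 + 20)/2 = 44/2 = 22
s − a = 18, s − b = 2, s − c = 2
s(s−a)(s−b)(s−c) = 22·18·2·2 = 1584
Area = √1584 ≈ 39.7995

s = 22.0, Area = 39.8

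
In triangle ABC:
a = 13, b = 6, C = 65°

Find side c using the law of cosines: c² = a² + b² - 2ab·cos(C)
c² = 13² + 6² − 2·13·6·cos(65°)
cos(65°) ≈ 0.422618
c² ≈ 169 + 36 − 156·(0.422618) ≈ 205 − 65.9284 ≈ 139.072
c ≈ √139.072 ≈ 11.7929

c = 11.79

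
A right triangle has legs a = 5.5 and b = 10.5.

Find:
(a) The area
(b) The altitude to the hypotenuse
(a) The legs are perpendicular, so Area = ½·a·b = ½·5.5·10.5 = ½·57.75 = 28.875
(b) Hypotenuse c = √(a² + b²) = √(30.25 + 110.25) = √140.5 ≈ 11.8533
    Area = ½·c·h_c  ⇒  h_c = 2·Area/c = 57.75/11.8533 ≈ 4.87207

Area = 28.875, h_c = 4.872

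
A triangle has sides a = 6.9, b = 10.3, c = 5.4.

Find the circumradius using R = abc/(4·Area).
First find the area with Heron's formula.
s = (6.9 + 10.3 + 5.4)/2 = 11.3
Area = √(s(s−a)(s−b)(s−c)) = √(11.3·4.4·1·5.9) ≈ √293.348 ≈ 17.1274
abc = 6.9·10.3·5.4 = 383.778
R = abc/(4·Area) ≈ 383.778/(4·17.1274) = 383.778/68.5096 ≈ 5.60181

R = 5.602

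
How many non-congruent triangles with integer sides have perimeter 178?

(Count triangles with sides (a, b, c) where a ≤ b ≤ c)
Let a ≤ b ≤ c with a + b + c = 178. The only binding inequality is a + b > c, i.e. 178 − c > c, so c < 178/2; and c ≥ 178/3 since c is the largest side.
So 60 ≤ c ≤ 88. For each c, b runs from ⌈(178 − c)/2⌉ up to c (then a = 178 − b − c satisfies 1 ≤ a ≤ b automatically), giving c − ⌈(178 − c)/2⌉ + 1 choices.
Summing over c: 2 + 3 + 5 + 6 + … + 42 + 44  (29 terms, c = 60, …, 88) = 660
Check (closed form: nearest integer to p²/48 for even p, (p+3)²/48 for odd p): 178²/48 = 31684/48 ≈ 660.08 → 660

660 triangles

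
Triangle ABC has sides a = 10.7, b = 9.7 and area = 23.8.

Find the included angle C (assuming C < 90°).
Area = ½·a·b·sin(C)  ⇒  sin(C) = 2·Area/(a·b) = 2·23.8/(10.7·9.7) = 47.6/103.79 ≈ 0.458618
C = arcsin(0.458618) ≈ 27.298° (taking the acute solution since C < 90°)

C = 27.3°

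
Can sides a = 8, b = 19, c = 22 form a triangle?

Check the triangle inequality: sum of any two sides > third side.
a + b vs c: 8 + 19 = 27 > 22  ✓
a + c vs b: 8 + 22 = 30 > 19  ✓
b + c vs a: 19 + 22 = 41 > 8  ✓

Yes, triangle inequality satisfied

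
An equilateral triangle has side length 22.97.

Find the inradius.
r = Area/s with s the semi-perimeter.
Area = (√3/4)·22.97² = (√3/4)·527.6209 ≈ 0.433013·527.6209 ≈ 228.467
s = 3·22.97/2 = 34.455
r ≈ 228.467/34.455 ≈ 6.63087
(Equivalently r = side/(2√3) = 22.97/3.4641 ≈ 6.63087.)

r = 6.631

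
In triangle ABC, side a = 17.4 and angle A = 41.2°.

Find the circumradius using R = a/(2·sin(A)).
R = a/(2·sin(A)) = 17.4/(2·sin(41.2°))
sin(41.2°) ≈ 0.658689
R ≈ 17.4/(2·0.658689) = 17.4/1.31738 ≈ 13.208

R = 13.21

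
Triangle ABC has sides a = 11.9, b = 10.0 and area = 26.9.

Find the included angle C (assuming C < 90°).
Area = ½·a·b·sin(C)  ⇒  sin(C) = 2·Area/(a·b) = 2·26.9/(11.9·10.0) = 53.8/119 ≈ 0.452101
C = arcsin(0.452101) ≈ 26.8786° (taking the acute solution since C < 90°)

C = 26.88°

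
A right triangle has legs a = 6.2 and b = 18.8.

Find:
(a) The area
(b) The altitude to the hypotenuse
(a) The legs are perpendicular, so Area = ½·a·b = ½·6.2·18.8 = ½·116.56 = 58.28
(b) Hypotenuse c = √(a² + b²) = √(38.44 + 353.44) = √391.88 ≈ 19.796
    Area = ½·c·h_c  ⇒  h_c = 2·Area/c = 116.56/19.796 ≈ 5.88807

Area = 58.28, h_c = 5.888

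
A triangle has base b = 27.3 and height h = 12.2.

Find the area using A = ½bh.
A = ½·b·h = ½·27.3·12.2 = ½·333.06 = 166.53

Area = 166.53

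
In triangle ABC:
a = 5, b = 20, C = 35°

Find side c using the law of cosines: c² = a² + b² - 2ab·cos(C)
c² = 5² + 20² − 2·5·20·cos(35°)
cos(35°) ≈ 0.819152
c² ≈ 25 + 400 − 200·(0.819152) ≈ 425 − 163.83 ≈ 261.17
c ≈ √261.17 ≈ 16.1607

c = 16.16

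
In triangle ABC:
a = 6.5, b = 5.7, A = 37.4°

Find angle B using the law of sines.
a/sin(A) = b/sin(B)  ⇒  sin(B) = b·sin(A)/a = 5.7·sin(37.4°)/6.5
sin(37.4°) ≈ 0.607376
sin(B) ≈ 5.7·0.607376/6.5 ≈ 3.46204/6.5 ≈ 0.532622
B = arcsin(0.532622) ≈ 32.1828°
(Since b ≤ a we need B ≤ A, so the obtuse alternative 180° − 32.1828° ≈ 147.817° is rejected.)

B = 32.18°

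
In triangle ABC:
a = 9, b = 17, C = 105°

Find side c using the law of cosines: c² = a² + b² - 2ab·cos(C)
c² = 9² + 17² − 2·9·17·cos(105°)
cos(105°) ≈ -0.258819
c² ≈ 81 + 289 − 306·(-0.258819) ≈ 370 + 79.1986 ≈ 449.199
c ≈ √449.199 ≈ 21.1943

c = 21.19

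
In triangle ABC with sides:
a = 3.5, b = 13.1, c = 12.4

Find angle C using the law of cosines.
c² = a² + b² − 2ab·cos(C)  ⇒  cos(C) = (a² + b² − c²)/(2ab)
cos(C) = (3.5² + 13.1² − 12.4²)/(2·3.5·13.1) = (12.25 + 171.61 − 153.76)/91.7 = 30.1/91.7 ≈ 0.328244
C = arccos(0.328244) ≈ 70.8378°

C = 70.84°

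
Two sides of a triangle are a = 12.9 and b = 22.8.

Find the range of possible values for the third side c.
Triangle inequality: |a − b| < c < a + b
|a − b| = |12.9 − 22.8| = 9.9
a + b = 12.9 + 22.8 = 35.7

9.9 < c < 35.7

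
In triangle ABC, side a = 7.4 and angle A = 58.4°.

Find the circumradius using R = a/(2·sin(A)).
R = a/(2·sin(A)) = 7.4/(2·sin(58.4°))
sin(58.4°) ≈ 0.851727
R ≈ 7.4/(2·0.851727) = 7.4/1.70345 ≈ 4.34412

R = 4.344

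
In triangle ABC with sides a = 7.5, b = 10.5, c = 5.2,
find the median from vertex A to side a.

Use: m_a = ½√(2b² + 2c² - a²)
m_a = ½√(2·10.5² + 2·5.2² − 7.5²) = ½√(2·110.25 + 2·27.04 − 56.25) = ½√(220.5 + 54.08 − 56.25) = ½√218.33
√218.33 ≈ 14.776, so m_a ≈ 7.388

m_a = 7.388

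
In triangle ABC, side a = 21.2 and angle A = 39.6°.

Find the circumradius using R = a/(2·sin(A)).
R = a/(2·sin(A)) = 21.2/(2·sin(39.6°))
sin(39.6°) ≈ 0.637424
R ≈ 21.2/(2·0.637424) = 21.2/1.27485 ≈ 16.6294

R = 16.63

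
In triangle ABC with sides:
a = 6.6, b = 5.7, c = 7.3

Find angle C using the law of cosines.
c² = a² + b² − 2ab·cos(C)  ⇒  cos(C) = (a² + b² − c²)/(2ab)
cos(C) = (6.6² + 5.7² − 7.3²)/(2·6.6·5.7) = (43.56 + 32.49 − 53.29)/75.24 = 22.76/75.24 ≈ 0.302499
C = arccos(0.302499) ≈ 72.3923°

C = 72.39°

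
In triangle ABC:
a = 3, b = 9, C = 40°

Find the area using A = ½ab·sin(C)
A = ½·a·b·sin(C) = ½·3·9·sin(40°)
sin(40°) ≈ 0.642788
A ≈ ½·27·0.642788 = 13.5·0.642788 ≈ 8.67763

Area = 8.678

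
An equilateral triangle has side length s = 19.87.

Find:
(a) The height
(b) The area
(a) The height splits the triangle into two 30-60-90 halves: h = s·√3/2 = 19.87·1.73205/2 ≈ 34.4158/2 ≈ 17.2079
(b) Area = (√3/4)·s² = (√3/4)·19.87² = (√3/4)·394.8169 ≈ 0.433013·394.8169 ≈ 170.961

Height = 17.21, Area = 171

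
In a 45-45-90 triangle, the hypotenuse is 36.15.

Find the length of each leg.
In a 45-45-90 triangle hypotenuse = leg·√2, so leg = hypotenuse/√2.
Leg = 36.15/√2 ≈ 36.15/1.41421 ≈ 25.5619

Each leg = 25.56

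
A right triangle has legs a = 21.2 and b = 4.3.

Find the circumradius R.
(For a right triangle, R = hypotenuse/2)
Hypotenuse c = √(a² + b²) = √(449.44 + 18.49) = √467.93 ≈ 21.6317
R = c/2 ≈ 21.6317/2 ≈ 10.8158

R = 10.82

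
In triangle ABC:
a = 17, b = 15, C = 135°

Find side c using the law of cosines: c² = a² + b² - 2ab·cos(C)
c² = 17² + 15² − 2·17·15·cos(135°)
cos(135°) ≈ -0.707107
c² ≈ 289 + 225 − 510·(-0.707107) ≈ 514 + 360.624 ≈ 874.624
c ≈ √874.624 ≈ 29.5741

c = 29.57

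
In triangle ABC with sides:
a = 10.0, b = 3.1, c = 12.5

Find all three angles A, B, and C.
Law of cosines for each angle (a² = 100, b² = 9.61, c² = 156.25):
cos(A) = (b² + c² − a²)/(2bc) = (9.61 + 156.25 − 100)/(2·3.1·12.5) = 65.86/77.5 ≈ 0.849806  ⇒  A ≈ 31.8094°
cos(B) = (a² + c² − b²)/(2ac) = (100 + 156.25 − 9.61)/(2·10.0·12.5) = 246.64/250 ≈ 0.98656  ⇒  B ≈ 9.40427°
cos(C) = (a² + b² − c²)/(2ab) = (100 + 9.61 − 156.25)/(2·10.0·3.1) = -46.64/62 ≈ -0.752258  ⇒  C ≈ 138.786°
Check: A + B + C ≈ 180°

A = 31.81°, B = 9.404°, C = 138.8°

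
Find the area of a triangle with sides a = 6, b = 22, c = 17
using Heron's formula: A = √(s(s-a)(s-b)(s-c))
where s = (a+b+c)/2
s = (6 + 22 + 17)/2 = 45/2 = 22.5
s − a = 16.5, s − b = 0.5, s − c = 5.5
s(s−a)(s−b)(s−c) = 22.5·16.5·0.5·5.5 = 1020.9375
Area = √1020.9375 ≈ 31.9521

s = 22.5, Area = 31.95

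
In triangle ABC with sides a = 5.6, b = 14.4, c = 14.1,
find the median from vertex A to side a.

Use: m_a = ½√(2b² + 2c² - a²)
m_a = ½√(2·14.4² + 2·14.1² − 5.6²) = ½√(2·207.36 + 2·198.81 − 31.36) = ½√(414.72 + 397.62 − 31.36) = ½√780.98
√780.98 ≈ 27.946, so m_a ≈ 13.973

m_a = 13.97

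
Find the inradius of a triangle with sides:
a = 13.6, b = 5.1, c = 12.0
r = Area/s where s is the semi-perimeter.
s = (13.6 + 5.1 + 12.0)/2 = 30.7/2 = 15.35
Area = √(s(s−a)(s−b)(s−c)) = √(15.35·1.75·10.25·3.35) ≈ √922.391 ≈ 30.3709
r ≈ 30.3709/15.35 ≈ 1.97856

r = 1.979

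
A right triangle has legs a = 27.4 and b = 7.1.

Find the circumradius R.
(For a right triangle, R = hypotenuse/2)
Hypotenuse c = √(a² + b²) = √(750.76 + 50.41) = √801.17 ≈ 28.3049
R = c/2 ≈ 28.3049/2 ≈ 14.1525

R = 14.15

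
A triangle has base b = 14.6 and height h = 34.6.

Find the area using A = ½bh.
A = ½·b·h = ½·14.6·34.6 = ½·505.16 = 252.58

Area = 252.58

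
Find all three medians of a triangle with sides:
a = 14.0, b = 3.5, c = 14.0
Median formula: m_a = ½√(2b² + 2c² − a²) (and cyclically). a² = 196, b² = 12.25, c² = 196.
m_a = ½√(2·12.25 + 2·196 − 196) = ½√220.5 ≈ ½·14.8492 ≈ 7.42462
m_b = ½√(2·196 + 2·196 − 12.25) = ½√771.75 ≈ ½·27.7804 ≈ 13.8902
m_c = ½√(2·196 + 2·12.25 − 196) = ½√220.5 ≈ ½·14.8492 ≈ 7.42462

m_a = 7.425, m_b = 13.89, m_c = 7.425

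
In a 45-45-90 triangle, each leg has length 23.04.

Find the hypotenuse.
In a 45-45-90 triangle the sides are in ratio 1 : 1 : √2, so hypotenuse = leg·√2.
Hypotenuse = 23.04·√2 ≈ 23.04·1.41421 ≈ 32.5835

Hypotenuse = 23.04√2 = 32.58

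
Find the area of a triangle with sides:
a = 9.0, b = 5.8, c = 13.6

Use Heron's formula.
s = (9.0 + 5.8 + 13.6)/2 = 28.4/2 = 14.2
s − a = 5.2, s − b = 8.4, s − c = 0.6
s(s−a)(s−b)(s−c) = 14.2·5.2·8.4·0.6 ≈ 372.154
Area = √372.154 ≈ 19.2913

Area = 19.29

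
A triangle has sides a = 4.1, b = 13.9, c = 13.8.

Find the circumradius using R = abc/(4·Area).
First find the area with Heron's formula.
s = (4.1 + 13.9 + 13.8)/2 = 15.9
Area = √(s(s−a)(s−b)(s−c)) = √(15.9·11.8·2·2.1) ≈ √788.004 ≈ 28.0714
abc = 4.1·13.9·13.8 = 786.462
R = abc/(4·Area) ≈ 786.462/(4·28.0714) = 786.462/112.286 ≈ 7.00412

R = 7.004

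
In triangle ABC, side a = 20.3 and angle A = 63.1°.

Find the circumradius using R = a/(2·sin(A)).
R = a/(2·sin(A)) = 20.3/(2·sin(63.1°))
sin(63.1°) ≈ 0.891798
R ≈ 20.3/(2·0.891798) = 20.3/1.7836 ≈ 11.3815

R = 11.38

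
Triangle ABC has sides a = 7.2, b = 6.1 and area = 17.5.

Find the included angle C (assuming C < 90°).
Area = ½·a·b·sin(C)  ⇒  sin(C) = 2·Area/(a·b) = 2·17.5/(7.2·6.1) = 35/43.92 ≈ 0.796903
C = arcsin(0.796903) ≈ 52.8354° (taking the acute solution since C < 90°)

C = 52.84°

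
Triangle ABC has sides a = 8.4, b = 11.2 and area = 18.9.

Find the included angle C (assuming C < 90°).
Area = ½·a·b·sin(C)  ⇒  sin(C) = 2·Area/(a·b) = 2·18.9/(8.4·11.2) = 37.8/94.08 ≈ 0.401786
C = arcsin(0.401786) ≈ 23.6899° (taking the acute solution since C < 90°)

C = 23.69°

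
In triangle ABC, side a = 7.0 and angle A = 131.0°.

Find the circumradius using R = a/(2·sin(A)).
R = a/(2·sin(A)) = 7.0/(2·sin(131.0°))
sin(131.0°) ≈ 0.75471
R ≈ 7.0/(2·0.75471) = 7.0/1.50942 ≈ 4.63755

R = 4.638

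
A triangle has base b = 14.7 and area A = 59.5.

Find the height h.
A = ½·b·h  ⇒  h = 2A/b = 2·59.5/14.7 = 119/14.7 ≈ 8.09524

h = 8.095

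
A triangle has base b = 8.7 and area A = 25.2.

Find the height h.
A = ½·b·h  ⇒  h = 2A/b = 2·25.2/8.7 = 50.4/8.7 ≈ 5.7931

h = 5.793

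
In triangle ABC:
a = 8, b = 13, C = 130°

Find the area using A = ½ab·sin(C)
A = ½·a·b·sin(C) = ½·8·13·sin(130°)
sin(130°) ≈ 0.766044
A ≈ ½·104·0.766044 = 52·0.766044 ≈ 39.8343

Area = 39.83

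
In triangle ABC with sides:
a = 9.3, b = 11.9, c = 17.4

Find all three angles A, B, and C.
Law of cosines for each angle (a² = 86.49, b² = 141.61, c² = 302.76):
cos(A) = (b² + c² − a²)/(2bc) = (141.61 + 302.76 − 86.49)/(2·11.9·17.4) = 357.88/414.12 ≈ 0.864194  ⇒  A ≈ 30.2092°
cos(B) = (a² + c² − b²)/(2ac) = (86.49 + 302.76 − 141.61)/(2·9.3·17.4) = 247.64/323.64 ≈ 0.765171  ⇒  B ≈ 40.0778°
cos(C) = (a² + b² − c²)/(2ab) = (86.49 + 141.61 − 302.76)/(2·9.3·11.9) = -74.66/221.34 ≈ -0.337309  ⇒  C ≈ 109.713°
Check: A + B + C ≈ 180°

A = 30.21°, B = 40.08°, C = 109.7°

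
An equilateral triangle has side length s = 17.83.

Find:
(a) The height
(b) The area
(a) The height splits the triangle into two 30-60-90 halves: h = s·√3/2 = 17.83·1.73205/2 ≈ 30.8825/2 ≈ 15.4412
(b) Area = (√3/4)·s² = (√3/4)·17.83² = (√3/4)·317.9089 ≈ 0.433013·317.9089 ≈ 137.659

Height = 15.44, Area = 137.7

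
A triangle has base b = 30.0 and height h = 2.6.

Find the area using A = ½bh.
A = ½·b·h = ½·30.0·2.6 = ½·78 = 39

Area = 39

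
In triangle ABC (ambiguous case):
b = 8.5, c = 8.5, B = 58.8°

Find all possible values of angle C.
b/sin(B) = c/sin(C)  ⇒  sin(C) = c·sin(B)/b = 8.5·sin(58.8°)/8.5
sin(58.8°) ≈ 0.855364
sin(C) ≈ 8.5·0.855364/8.5 ≈ 7.2706/8.5 ≈ 0.855364
Candidate 1: C₁ = arcsin(0.855364) ≈ 58.8°  →  A = 180° − 58.8° − 58.8° ≈ 62.4° > 0, valid
Candidate 2: C₂ = 180° − C₁ ≈ 121.2°  →  A = 180° − 58.8° − 121.2° ≈ 0° ≤ 0, not a valid triangle

C = 58.8° (one solution)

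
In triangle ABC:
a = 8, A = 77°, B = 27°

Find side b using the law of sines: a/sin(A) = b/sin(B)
a/sin(A) = b/sin(B)  ⇒  b = a·sin(B)/sin(A) = 8·sin(27°)/sin(77°)
sin(27°) ≈ 0.45399, sin(77°) ≈ 0.97437
b ≈ 8·0.45399/0.97437 ≈ 3.63192/0.97437 ≈ 3.72746

b = 3.727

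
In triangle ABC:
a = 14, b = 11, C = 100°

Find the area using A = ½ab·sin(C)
A = ½·a·b·sin(C) = ½·14·11·sin(100°)
sin(100°) ≈ 0.984808
A ≈ ½·154·0.984808 = 77·0.984808 ≈ 75.8302

Area = 75.83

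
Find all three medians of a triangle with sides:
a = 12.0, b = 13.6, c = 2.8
Median formula: m_a = ½√(2b² + 2c² − a²) (and cyclically). a² = 144, b² = 184.96, c² = 7.84.
m_a = ½√(2·184.96 + 2·7.84 − 144) = ½√241.6 ≈ ½·15.5435 ≈ 7.77174
m_b = ½√(2·144 + 2·7.84 − 184.96) = ½√118.72 ≈ ½·10.8959 ≈ 5.44794
m_c = ½√(2·144 + 2·184.96 − 7.84) = ½√650.08 ≈ ½·25.4967 ≈ 12.7483

m_a = 7.772, m_b = 5.448, m_c = 12.75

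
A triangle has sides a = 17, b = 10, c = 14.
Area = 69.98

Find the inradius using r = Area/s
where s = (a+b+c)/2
s = (17 + 10 + 14)/2 = 41/2 = 20.5
r = Area/s = 69.98/20.5 ≈ 3.41366

r = 3.414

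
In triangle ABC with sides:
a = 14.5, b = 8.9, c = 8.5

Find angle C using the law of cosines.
c² = a² + b² − 2ab·cos(C)  ⇒  cos(C) = (a² + b² − c²)/(2ab)
cos(C) = (14.5² + 8.9² − 8.5²)/(2·14.5·8.9) = (210.25 + 79.21 − 72.25)/258.1 = 217.21/258.1 ≈ 0.841573
C = arccos(0.841573) ≈ 32.6934°

C = 32.69°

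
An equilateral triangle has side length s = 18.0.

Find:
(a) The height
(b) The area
(a) The height splits the triangle into two 30-60-90 halves: h = s·√3/2 = 18.0·1.73205/2 ≈ 31.1769/2 ≈ 15.5885
(b) Area = (√3/4)·s² = (√3/4)·18.0² = (√3/4)·324 ≈ 0.433013·324 ≈ 140.296

Height = 15.59, Area = 140.3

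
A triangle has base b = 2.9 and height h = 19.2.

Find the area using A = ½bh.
A = ½·b·h = ½·2.9·19.2 = ½·55.68 = 27.84

Area = 27.84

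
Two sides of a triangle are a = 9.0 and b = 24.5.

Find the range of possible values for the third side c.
Triangle inequality: |a − b| < c < a + b
|a − b| = |9.0 − 24.5| = 15.5
a + b = 9.0 + 24.5 = 33.5

15.5 < c < 33.5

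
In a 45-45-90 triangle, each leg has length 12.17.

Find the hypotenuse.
In a 45-45-90 triangle the sides are in ratio 1 : 1 : √2, so hypotenuse = leg·√2.
Hypotenuse = 12.17·√2 ≈ 12.17·1.41421 ≈ 17.211

Hypotenuse = 12.17√2 = 17.21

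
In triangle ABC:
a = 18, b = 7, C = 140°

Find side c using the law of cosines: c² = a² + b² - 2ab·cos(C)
c² = 18² + 7² − 2·18·7·cos(140°)
cos(140°) ≈ -0.766044
c² ≈ 324 + 49 − 252·(-0.766044) ≈ 373 + 193.043 ≈ 566.043
c ≈ √566.043 ≈ 23.7917

c = 23.79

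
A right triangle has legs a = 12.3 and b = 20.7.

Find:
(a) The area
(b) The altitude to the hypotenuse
(a) The legs are perpendicular, so Area = ½·a·b = ½·12.3·20.7 = ½·254.61 = 127.305
(b) Hypotenuse c = √(a² + b²) = √(151.29 + 428.49) = √579.78 ≈ 24.0786
    Area = ½·c·h_c  ⇒  h_c = 2·Area/c = 254.61/24.0786 ≈ 10.5741

Area = 127.305, h_c = 10.57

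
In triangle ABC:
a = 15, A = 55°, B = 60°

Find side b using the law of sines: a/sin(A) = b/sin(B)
a/sin(A) = b/sin(B)  ⇒  b = a·sin(B)/sin(A) = 15·sin(60°)/sin(55°)
sin(60°) ≈ 0.866025, sin(55°) ≈ 0.819152
b ≈ 15·0.866025/0.819152 ≈ 12.9904/0.819152 ≈ 15.8583

b = 15.86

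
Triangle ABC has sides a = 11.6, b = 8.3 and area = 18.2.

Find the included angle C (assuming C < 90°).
Area = ½·a·b·sin(C)  ⇒  sin(C) = 2·Area/(a·b) = 2·18.2/(11.6·8.3) = 36.4/96.28 ≈ 0.378064
C = arcsin(0.378064) ≈ 22.2138° (taking the acute solution since C < 90°)

C = 22.21°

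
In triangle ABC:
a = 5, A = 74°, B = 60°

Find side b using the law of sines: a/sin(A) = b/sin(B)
a/sin(A) = b/sin(B)  ⇒  b = a·sin(B)/sin(A) = 5·sin(60°)/sin(74°)
sin(60°) ≈ 0.866025, sin(74°) ≈ 0.961262
b ≈ 5·0.866025/0.961262 ≈ 4.33013/0.961262 ≈ 4.50463

b = 4.505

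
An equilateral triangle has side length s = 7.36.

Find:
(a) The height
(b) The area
(a) The height splits the triangle into two 30-60-90 halves: h = s·√3/2 = 7.36·1.73205/2 ≈ 12.7479/2 ≈ 6.37395
(b) Area = (√3/4)·s² = (√3/4)·7.36² = (√3/4)·54.1696 ≈ 0.433013·54.1696 ≈ 23.4561

Height = 6.374, Area = 23.46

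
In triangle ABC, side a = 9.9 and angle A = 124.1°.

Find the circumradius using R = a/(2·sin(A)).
R = a/(2·sin(A)) = 9.9/(2·sin(124.1°))
sin(124.1°) ≈ 0.82806
R ≈ 9.9/(2·0.82806) = 9.9/1.65612 ≈ 5.97783

R = 5.978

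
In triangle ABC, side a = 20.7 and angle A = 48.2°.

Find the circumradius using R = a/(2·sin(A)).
R = a/(2·sin(A)) = 20.7/(2·sin(48.2°))
sin(48.2°) ≈ 0.745476
R ≈ 20.7/(2·0.745476) = 20.7/1.49095 ≈ 13.8837

R = 13.88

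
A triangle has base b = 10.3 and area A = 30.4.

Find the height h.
A = ½·b·h  ⇒  h = 2A/b = 2·30.4/10.3 = 60.8/10.3 ≈ 5.90291

h = 5.903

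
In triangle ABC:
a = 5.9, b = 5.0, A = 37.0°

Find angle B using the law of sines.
a/sin(A) = b/sin(B)  ⇒  sin(B) = b·sin(A)/a = 5.0·sin(37.0°)/5.9
sin(37.0°) ≈ 0.601815
sin(B) ≈ 5.0·0.601815/5.9 ≈ 3.00908/5.9 ≈ 0.510013
B = arcsin(0.510013) ≈ 30.6647°
(Since b ≤ a we need B ≤ A, so the obtuse alternative 180° − 30.6647° ≈ 149.335° is rejected.)

B = 30.66°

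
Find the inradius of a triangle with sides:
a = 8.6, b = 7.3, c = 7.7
r = Area/s where s is the semi-perimeter.
s = (8.6 + 7.3 + 7.7)/2 = 23.6/2 = 11.8
Area = √(s(s−a)(s−b)(s−c)) = √(11.8·3.2·4.5·4.1) ≈ √696.672 ≈ 26.3945
r ≈ 26.3945/11.8 ≈ 2.23683

r = 2.237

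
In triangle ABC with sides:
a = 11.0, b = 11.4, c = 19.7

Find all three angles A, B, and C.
Law of cosines for each angle (a² = 121, b² = 129.96, c² = 388.09):
cos(A) = (b² + c² − a²)/(2bc) = (129.96 + 388.09 − 121)/(2·11.4·19.7) = 397.05/449.16 ≈ 0.883983  ⇒  A ≈ 27.8733°
cos(B) = (a² + c² − b²)/(2ac) = (121 + 388.09 − 129.96)/(2·11.0·19.7) = 379.13/433.4 ≈ 0.874781  ⇒  B ≈ 28.981°
cos(C) = (a² + b² − c²)/(2ab) = (121 + 129.96 − 388.09)/(2·11.0·11.4) = -137.13/250.8 ≈ -0.54677  ⇒  C ≈ 123.146°
Check: A + B + C ≈ 180°

A = 27.87°, B = 28.98°, C = 123.1°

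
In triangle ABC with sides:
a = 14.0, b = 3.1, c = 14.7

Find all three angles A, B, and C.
Law of cosines for each angle (a² = 196, b² = 9.61, c² = 216.09):
cos(A) = (b² + c² − a²)/(2bc) = (9.61 + 216.09 − 196)/(2·3.1·14.7) = 29.7/91.14 ≈ 0.325872  ⇒  A ≈ 70.9816°
cos(B) = (a² + c² − b²)/(2ac) = (196 + 216.09 − 9.61)/(2·14.0·14.7) = 402.48/411.6 ≈ 0.977843  ⇒  B ≈ 12.0838°
cos(C) = (a² + b² − c²)/(2ab) = (196 + 9.61 − 216.09)/(2·14.0·3.1) = -10.48/86.8 ≈ -0.120737  ⇒  C ≈ 96.9347°
Check: A + B + C ≈ 180°

A = 70.98°, B = 12.08°, C = 96.93°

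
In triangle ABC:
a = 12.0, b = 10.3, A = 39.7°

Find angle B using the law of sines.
a/sin(A) = b/sin(B)  ⇒  sin(B) = b·sin(A)/a = 10.3·sin(39.7°)/12.0
sin(39.7°) ≈ 0.638768
sin(B) ≈ 10.3·0.638768/12.0 ≈ 6.57931/12.0 ≈ 0.548276
B = arcsin(0.548276) ≈ 33.2488°
(Since b ≤ a we need B ≤ A, so the obtuse alternative 180° − 33.2488° ≈ 146.751° is rejected.)

B = 33.25°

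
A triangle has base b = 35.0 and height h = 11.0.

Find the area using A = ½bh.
A = ½·b·h = ½·35.0·11.0 = ½·385 = 192.5

Area = 192.5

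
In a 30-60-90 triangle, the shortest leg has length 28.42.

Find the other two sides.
In a 30-60-90 triangle the sides are in ratio 1 : √3 : 2 (short leg : long leg : hypotenuse).
Long leg = 28.42·√3 ≈ 28.42·1.73205 ≈ 49.2249
Hypotenuse = 2·28.42 = 56.84

Long leg = 28.42√3 = 49.22, Hypotenuse = 56.84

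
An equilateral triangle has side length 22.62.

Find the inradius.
r = Area/s with s the semi-perimeter.
Area = (√3/4)·22.62² = (√3/4)·511.6644 ≈ 0.433013·511.6644 ≈ 221.557
s = 3·22.62/2 = 33.93
r ≈ 221.557/33.93 ≈ 6.52983
(Equivalently r = side/(2√3) = 22.62/3.4641 ≈ 6.52983.)

r = 6.53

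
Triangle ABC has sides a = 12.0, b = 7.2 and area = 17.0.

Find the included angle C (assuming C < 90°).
Area = ½·a·b·sin(C)  ⇒  sin(C) = 2·Area/(a·b) = 2·17.0/(12.0·7.2) = 34/86.4 ≈ 0.393519
C = arcsin(0.393519) ≈ 23.1736° (taking the acute solution since C < 90°)

C = 23.17°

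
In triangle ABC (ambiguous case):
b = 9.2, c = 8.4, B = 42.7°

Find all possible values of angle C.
b/sin(B) = c/sin(C)  ⇒  sin(C) = c·sin(B)/b = 8.4·sin(42.7°)/9.2
sin(42.7°) ≈ 0.67816
sin(C) ≈ 8.4·0.67816/9.2 ≈ 5.69654/9.2 ≈ 0.619189
Candidate 1: C₁ = arcsin(0.619189) ≈ 38.257°  →  A = 180° − 42.7° − 38.257° ≈ 99.043° > 0, valid
Candidate 2: C₂ = 180° − C₁ ≈ 141.743°  →  A = 180° − 42.7° − 141.743° ≈ -4.443° ≤ 0, not a valid triangle

C = 38.26° (one solution)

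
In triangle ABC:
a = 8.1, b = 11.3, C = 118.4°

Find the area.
Two sides and the included angle (SAS): A = ½·a·b·sin(C) = ½·8.1·11.3·sin(118.4°)
sin(118.4°) ≈ 0.879649
A ≈ ½·91.53·0.879649 = 45.765·0.879649 ≈ 40.2571

Area = 40.26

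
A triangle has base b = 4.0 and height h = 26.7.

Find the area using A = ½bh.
A = ½·b·h = ½·4.0·26.7 = ½·106.8 = 53.4

Area = 53.4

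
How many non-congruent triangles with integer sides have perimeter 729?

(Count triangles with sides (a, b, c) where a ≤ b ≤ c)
Let a ≤ b ≤ c with a + b + c = 729. The only binding inequality is a + b > c, i.e. 729 − c > c, so c < 729/2; and c ≥ 729/3 since c is the largest side.
So 243 ≤ c ≤ 364. For each c, b runs from ⌈(729 − c)/2⌉ up to c (then a = 729 − b − c satisfies 1 ≤ a ≤ b automatically), giving c − ⌈(729 − c)/2⌉ + 1 choices.
Summing over c: 1 + 2 + 4 + 5 + … + 181 + 182  (122 terms, c = 243, …, 364) = 11163
Check (closed form: nearest integer to p²/48 for even p, (p+3)²/48 for odd p): (729+3)²/48 = 732²/48 = 535824/48 ≈ 11163.00 → 11163

11163 triangles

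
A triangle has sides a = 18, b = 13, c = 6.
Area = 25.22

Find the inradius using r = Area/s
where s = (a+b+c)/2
s = (18 + 13 + 6)/2 = 37/2 = 18.5
r = Area/s = 25.22/18.5 ≈ 1.36324

r = 1.363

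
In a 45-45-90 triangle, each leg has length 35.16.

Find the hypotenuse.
In a 45-45-90 triangle the sides are in ratio 1 : 1 : √2, so hypotenuse = leg·√2.
Hypotenuse = 35.16·√2 ≈ 35.16·1.41421 ≈ 49.7237

Hypotenuse = 35.16√2 = 49.72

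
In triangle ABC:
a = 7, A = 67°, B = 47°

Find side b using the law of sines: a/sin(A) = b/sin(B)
a/sin(A) = b/sin(B)  ⇒  b = a·sin(B)/sin(A) = 7·sin(47°)/sin(67°)
sin(47°) ≈ 0.731354, sin(67°) ≈ 0.920505
b ≈ 7·0.731354/0.920505 ≈ 5.11948/0.920505 ≈ 5.5616

b = 5.562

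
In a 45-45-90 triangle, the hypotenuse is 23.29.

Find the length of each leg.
In a 45-45-90 triangle hypotenuse = leg·√2, so leg = hypotenuse/√2.
Leg = 23.29/√2 ≈ 23.29/1.41421 ≈ 16.4685

Each leg = 16.47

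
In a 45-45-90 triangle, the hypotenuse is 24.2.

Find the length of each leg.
In a 45-45-90 triangle hypotenuse = leg·√2, so leg = hypotenuse/√2.
Leg = 24.2/√2 ≈ 24.2/1.41421 ≈ 17.112

Each leg = 17.11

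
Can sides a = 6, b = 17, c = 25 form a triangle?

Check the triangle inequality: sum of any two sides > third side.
a + b vs c: 6 + 17 = 23 ≤ 25  ✗
a + c vs b: 6 + 25 = 31 > 17  ✓
b + c vs a: 17 + 25 = 42 > 6  ✓

No: 6 + 17 = 23 is not > 25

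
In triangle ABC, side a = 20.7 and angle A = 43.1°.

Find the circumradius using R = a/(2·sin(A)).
R = a/(2·sin(A)) = 20.7/(2·sin(43.1°))
sin(43.1°) ≈ 0.683274
R ≈ 20.7/(2·0.683274) = 20.7/1.36655 ≈ 15.1477

R = 15.15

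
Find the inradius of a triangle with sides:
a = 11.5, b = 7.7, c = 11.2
r = Area/s where s is the semi-perimeter.
s = (11.5 + 7.7 + 11.2)/2 = 30.4/2 = 15.2
Area = √(s(s−a)(s−b)(s−c)) = √(15.2·3.7·7.5·4) ≈ √1687.2 ≈ 41.0755
r ≈ 41.0755/15.2 ≈ 2.70234

r = 2.702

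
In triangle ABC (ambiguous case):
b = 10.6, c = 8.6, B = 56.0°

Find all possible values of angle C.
b/sin(B) = c/sin(C)  ⇒  sin(C) = c·sin(B)/b = 8.6·sin(56.0°)/10.6
sin(56.0°) ≈ 0.829038
sin(C) ≈ 8.6·0.829038/10.6 ≈ 7.12972/10.6 ≈ 0.672615
Candidate 1: C₁ = arcsin(0.672615) ≈ 42.2692°  →  A = 180° − 56.0° − 42.2692° ≈ 81.7308° > 0, valid
Candidate 2: C₂ = 180° − C₁ ≈ 137.731°  →  A = 180° − 56.0° − 137.731° ≈ -13.7308° ≤ 0, not a valid triangle

C = 42.27° (one solution)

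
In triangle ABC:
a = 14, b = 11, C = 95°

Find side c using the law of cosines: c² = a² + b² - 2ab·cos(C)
c² = 14² + 11² − 2·14·11·cos(95°)
cos(95°) ≈ -0.0871557
c² ≈ 196 + 121 − 308·(-0.0871557) ≈ 317 + 26.844 ≈ 343.844
c ≈ √343.844 ≈ 18.543

c = 18.54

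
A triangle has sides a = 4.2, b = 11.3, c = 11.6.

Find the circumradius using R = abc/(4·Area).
First find the area with Heron's formula.
s = (4.2 + 11.3 + 11.6)/2 = 13.55
Area = √(s(s−a)(s−b)(s−c)) = √(13.55·9.35·2.25·1.95) ≈ √555.863 ≈ 23.5768
abc = 4.2·11.3·11.6 = 550.536
R = abc/(4·Area) ≈ 550.536/(4·23.5768) = 550.536/94.307 ≈ 5.8377

R = 5.838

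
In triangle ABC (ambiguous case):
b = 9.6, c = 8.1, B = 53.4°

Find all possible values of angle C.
b/sin(B) = c/sin(C)  ⇒  sin(C) = c·sin(B)/b = 8.1·sin(53.4°)/9.6
sin(53.4°) ≈ 0.802817
sin(C) ≈ 8.1·0.802817/9.6 ≈ 6.50282/9.6 ≈ 0.677377
Candidate 1: C₁ = arcsin(0.677377) ≈ 42.639°  →  A = 180° − 53.4° − 42.639° ≈ 83.961° > 0, valid
Candidate 2: C₂ = 180° − C₁ ≈ 137.361°  →  A = 180° − 53.4° − 137.361° ≈ -10.761° ≤ 0, not a valid triangle

C = 42.64° (one solution)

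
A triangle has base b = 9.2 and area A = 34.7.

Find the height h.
A = ½·b·h  ⇒  h = 2A/b = 2·34.7/9.2 = 69.4/9.2 ≈ 7.54348

h = 7.543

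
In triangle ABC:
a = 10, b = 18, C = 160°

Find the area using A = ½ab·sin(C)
A = ½·a·b·sin(C) = ½·10·18·sin(160°)
sin(160°) ≈ 0.34202
A ≈ ½·180·0.34202 = 90·0.34202 ≈ 30.7818

Area = 30.78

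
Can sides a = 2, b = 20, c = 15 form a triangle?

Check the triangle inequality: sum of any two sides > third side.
a + b vs c: 2 + 20 = 22 > 15  ✓
a + c vs b: 2 + 15 = 17 ≤ 20  ✗
b + c vs a: 20 + 15 = 35 > 2  ✓

No: 2 + 15 = 17 is not > 20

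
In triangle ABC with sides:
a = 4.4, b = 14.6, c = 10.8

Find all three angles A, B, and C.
Law of cosines for each angle (a² = 19.36, b² = 213.16, c² = 116.64):
cos(A) = (b² + c² − a²)/(2bc) = (213.16 + 116.64 − 19.36)/(2·14.6·10.8) = 310.44/315.36 ≈ 0.984399  ⇒  A ≈ 10.1341°
cos(B) = (a² + c² − b²)/(2ac) = (19.36 + 116.64 − 213.16)/(2·4.4·10.8) = -77.16/95.04 ≈ -0.811869  ⇒  B ≈ 144.279°
cos(C) = (a² + b² − c²)/(2ab) = (19.36 + 213.16 − 116.64)/(2·4.4·14.6) = 115.88/128.48 ≈ 0.90193  ⇒  C ≈ 25.587°
Check: A + B + C ≈ 180°

A = 10.13°, B = 144.3°, C = 25.59°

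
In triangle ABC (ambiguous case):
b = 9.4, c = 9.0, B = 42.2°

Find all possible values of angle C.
b/sin(B) = c/sin(C)  ⇒  sin(C) = c·sin(B)/b = 9.0·sin(42.2°)/9.4
sin(42.2°) ≈ 0.671721
sin(C) ≈ 9.0·0.671721/9.4 ≈ 6.04549/9.4 ≈ 0.643137
Candidate 1: C₁ = arcsin(0.643137) ≈ 40.0261°  →  A = 180° − 42.2° − 40.0261° ≈ 97.7739° > 0, valid
Candidate 2: C₂ = 180° − C₁ ≈ 139.974°  →  A = 180° − 42.2° − 139.974° ≈ -2.1739° ≤ 0, not a valid triangle

C = 40.03° (one solution)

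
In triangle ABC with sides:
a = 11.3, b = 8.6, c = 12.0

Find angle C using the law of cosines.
c² = a² + b² − 2ab·cos(C)  ⇒  cos(C) = (a² + b² − c²)/(2ab)
cos(C) = (11.3² + 8.6² − 12.0²)/(2·11.3·8.6) = (127.69 + 73.96 − 144)/194.36 = 57.65/194.36 ≈ 0.296615
C = arccos(0.296615) ≈ 72.7456°

C = 72.75°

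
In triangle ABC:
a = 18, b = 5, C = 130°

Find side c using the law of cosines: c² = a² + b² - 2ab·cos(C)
c² = 18² + 5² − 2·18·5·cos(130°)
cos(130°) ≈ -0.642788
c² ≈ 324 + 25 − 180·(-0.642788) ≈ 349 + 115.702 ≈ 464.702
c ≈ √464.702 ≈ 21.5569

c = 21.56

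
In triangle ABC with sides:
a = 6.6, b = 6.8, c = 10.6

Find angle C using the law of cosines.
c² = a² + b² − 2ab·cos(C)  ⇒  cos(C) = (a² + b² − c²)/(2ab)
cos(C) = (6.6² + 6.8² − 10.6²)/(2·6.6·6.8) = (43.56 + 46.24 − 112.36)/89.76 = -22.56/89.76 ≈ -0.251337
C = arccos(-0.251337) ≈ 104.557°

C = 104.6°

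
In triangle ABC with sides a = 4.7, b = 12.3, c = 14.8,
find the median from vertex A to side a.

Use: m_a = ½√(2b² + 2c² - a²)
m_a = ½√(2·12.3² + 2·14.8² − 4.7²) = ½√(2·151.29 + 2·219.04 − 22.09) = ½√(302.58 + 438.08 − 22.09) = ½√718.57
√718.57 ≈ 26.8062, so m_a ≈ 13.4031

m_a = 13.4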